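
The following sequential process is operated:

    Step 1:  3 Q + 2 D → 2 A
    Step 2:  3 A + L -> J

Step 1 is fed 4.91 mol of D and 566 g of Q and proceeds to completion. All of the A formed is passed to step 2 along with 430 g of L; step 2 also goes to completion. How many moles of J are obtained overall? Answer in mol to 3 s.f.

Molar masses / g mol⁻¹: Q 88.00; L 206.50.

1.43 mol

Step 1:
n(D) = 4.910 mol
n(Q) = 566.0 / 88.00 = 6.432 mol
n/ν → D: 2.455, Q: 2.144; Q is limiting.
n(A) produced = (2/3) × 6.432 = 4.288 mol
Step 2:
n(A) available = 4.288 mol
n(L) = 430.0 / 206.50 = 2.082 mol
n/ν → A: 1.429, L: 2.082; A is limiting.
n(J) = (1/3) × 4.288 = 1.429 mol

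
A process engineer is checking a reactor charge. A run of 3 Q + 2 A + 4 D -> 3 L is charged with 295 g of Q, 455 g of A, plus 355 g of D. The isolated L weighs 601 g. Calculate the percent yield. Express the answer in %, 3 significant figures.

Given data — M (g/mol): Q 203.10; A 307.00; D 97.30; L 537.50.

77.0 %

n(Q) = 295.0 / 203.10 = 1.452 mol
n(A) = 455.0 / 307.00 = 1.482 mol
n(D) = 355.0 / 97.30 = 3.649 mol
n/ν for Q = 1.452/3 = 0.4840
n/ν for A = 1.482/2 = 0.7410
n/ν for D = 3.649/4 = 0.9123
Smallest n/ν is Q → limiting reagent.
theoretical n(L) = (3/3) × 1.452 = 1.452 mol → 780.5 g
% yield = 601 / 780.5 × 100 = 77.00 %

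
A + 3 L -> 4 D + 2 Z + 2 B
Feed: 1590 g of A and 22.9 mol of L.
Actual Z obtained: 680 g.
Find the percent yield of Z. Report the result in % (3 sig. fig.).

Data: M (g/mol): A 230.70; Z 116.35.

n(A) = 1590 / 230.70 = 6.892 mol
n(L) = 22.90 mol
n/ν → A: 6.892, L: 7.633; A is limiting.
theoretical n(Z) = (2/1) × 6.892 = 13.78 mol → 1603 g
% yield = 680 / 1603 × 100 = 42.42 %

42.4 %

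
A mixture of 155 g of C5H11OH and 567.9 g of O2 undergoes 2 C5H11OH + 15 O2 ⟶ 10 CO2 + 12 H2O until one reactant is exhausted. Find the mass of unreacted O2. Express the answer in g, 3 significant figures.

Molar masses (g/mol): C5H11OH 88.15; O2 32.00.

146 g

n(C5H11OH) = 155.0 / 88.15 = 1.758 mol
n(O2) = 567.9 / 32.00 = 17.75 mol
n/ν → C5H11OH: 0.8790, O2: 1.183; C5H11OH is limiting.
O2 consumed = (15/2) × 1.758 = 13.19 mol
O2 remaining = 17.75 − 13.19 = 4.560 mol
mass = 4.560 × 32.00 = 145.9 g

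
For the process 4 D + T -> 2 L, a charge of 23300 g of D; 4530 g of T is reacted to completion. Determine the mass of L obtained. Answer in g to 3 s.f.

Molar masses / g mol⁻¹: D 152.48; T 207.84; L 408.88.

n(D) = 23300 / 152.48 = 152.8 mol
n(T) = 4530 / 207.84 = 21.80 mol
n/ν for D = 152.8/4 = 38.20
n/ν for T = 21.80/1 = 21.80
Smallest n/ν is T → limiting reagent.
n(L) = (2/1) × 21.80 = 43.60 mol
mass = 43.60 × 408.88 = 17830 g

17800 g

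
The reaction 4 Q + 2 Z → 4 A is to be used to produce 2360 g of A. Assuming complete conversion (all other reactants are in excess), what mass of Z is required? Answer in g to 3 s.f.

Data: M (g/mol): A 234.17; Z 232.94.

n(A) = 2360 / 234.17 = 10.08 mol
n(Z) = (2/4) × 10.08 = 5.040 mol
mass = 5.040 × 232.94 = 1174 g

1170 g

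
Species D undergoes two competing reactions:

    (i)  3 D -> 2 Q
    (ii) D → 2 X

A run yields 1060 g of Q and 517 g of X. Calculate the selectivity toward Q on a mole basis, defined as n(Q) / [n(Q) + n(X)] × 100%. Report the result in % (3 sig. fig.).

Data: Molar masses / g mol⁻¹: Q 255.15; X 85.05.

n(Q) = 1060 / 255.15 = 4.154 mol
n(X) = 517 / 85.05 = 6.079 mol
selectivity = 4.154/(4.154+6.079) × 100 = 40.59 %

40.6 %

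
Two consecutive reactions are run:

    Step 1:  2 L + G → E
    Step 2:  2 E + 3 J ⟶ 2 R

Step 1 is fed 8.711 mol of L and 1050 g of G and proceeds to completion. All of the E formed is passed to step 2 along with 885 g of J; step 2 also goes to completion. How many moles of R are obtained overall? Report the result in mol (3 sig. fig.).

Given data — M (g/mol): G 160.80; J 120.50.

4.36 mol

Step 1:
n(L) = 8.711 mol
n(G) = 1050 / 160.80 = 6.530 mol
n/ν → L: 4.356, G: 6.530; L is limiting.
n(E) produced = (1/2) × 8.711 = 4.356 mol
Step 2:
n(E) available = 4.356 mol
n(J) = 885.0 / 120.50 = 7.344 mol
n/ν → E: 2.178, J: 2.448; E is limiting.
n(R) = (2/2) × 4.356 = 4.356 mol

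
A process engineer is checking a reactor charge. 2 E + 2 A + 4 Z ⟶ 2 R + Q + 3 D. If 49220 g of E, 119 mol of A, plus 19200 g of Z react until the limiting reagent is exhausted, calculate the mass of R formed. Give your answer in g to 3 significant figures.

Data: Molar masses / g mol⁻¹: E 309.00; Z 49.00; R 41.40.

n(E) = 49220 / 309.00 = 159.3 mol
n(A) = 119.0 mol
n(Z) = 19200 / 49.00 = 391.8 mol
n/ν for E = 159.3/2 = 79.65
n/ν for A = 119.0/2 = 59.50
n/ν for Z = 391.8/4 = 97.95
Smallest n/ν is A → limiting reagent.
n(R) = (2/2) × 119.0 = 119.0 mol
mass = 119.0 × 41.40 = 4927 g

4930 g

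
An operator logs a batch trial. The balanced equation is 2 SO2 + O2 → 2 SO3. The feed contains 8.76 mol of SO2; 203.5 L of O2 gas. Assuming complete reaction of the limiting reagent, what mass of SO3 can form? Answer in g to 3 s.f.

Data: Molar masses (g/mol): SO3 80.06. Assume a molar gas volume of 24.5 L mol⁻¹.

n(SO2) = 8.760 mol
n(O2) = 203.5 / 24.5 = 8.306 mol
n/ν for SO2 = 8.760/2 = 4.380
n/ν for O2 = 8.306/1 = 8.306
Smallest n/ν is SO2 → limiting reagent.
n(SO3) = (2/2) × 8.760 = 8.760 mol
mass = 8.760 × 80.06 = 701.3 g

701 g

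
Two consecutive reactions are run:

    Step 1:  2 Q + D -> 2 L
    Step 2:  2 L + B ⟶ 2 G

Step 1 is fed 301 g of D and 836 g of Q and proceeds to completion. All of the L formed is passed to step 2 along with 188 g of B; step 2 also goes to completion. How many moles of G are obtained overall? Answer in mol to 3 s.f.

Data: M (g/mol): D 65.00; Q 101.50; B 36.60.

8.24 mol

Step 1:
n(D) = 301.0 / 65.00 = 4.631 mol
n(Q) = 836.0 / 101.50 = 8.236 mol
n/ν → D: 4.631, Q: 4.118; Q is limiting.
n(L) produced = (2/2) × 8.236 = 8.236 mol
Step 2:
n(L) available = 8.236 mol
n(B) = 188.0 / 36.60 = 5.137 mol
n/ν → L: 4.118, B: 5.137; L is limiting.
n(G) = (2/2) × 8.236 = 8.236 mol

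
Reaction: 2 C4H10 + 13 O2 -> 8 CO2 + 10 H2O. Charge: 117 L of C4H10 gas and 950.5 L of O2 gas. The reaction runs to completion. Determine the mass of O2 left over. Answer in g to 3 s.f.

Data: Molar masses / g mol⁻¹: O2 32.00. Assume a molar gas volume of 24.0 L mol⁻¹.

253 g

n(C4H10) = 117.0 / 24.0 = 4.875 mol
n(O2) = 950.5 / 24.0 = 39.60 mol
n/ν for C4H10 = 4.875/2 = 2.438
n/ν for O2 = 39.60/13 = 3.046
Smallest n/ν is C4H10 → limiting reagent.
O2 consumed = (13/2) × 4.875 = 31.69 mol
O2 remaining = 39.60 − 31.69 = 7.910 mol
mass = 7.910 × 32.00 = 253.1 g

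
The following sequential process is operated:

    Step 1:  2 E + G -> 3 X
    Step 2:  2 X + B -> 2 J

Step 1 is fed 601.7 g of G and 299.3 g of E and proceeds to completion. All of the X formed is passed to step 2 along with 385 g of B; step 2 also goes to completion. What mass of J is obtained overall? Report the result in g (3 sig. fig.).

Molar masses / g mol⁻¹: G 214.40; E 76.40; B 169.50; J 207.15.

941 g

Step 1:
n(G) = 601.7 / 214.40 = 2.806 mol
n(E) = 299.3 / 76.40 = 3.918 mol
n/ν for G = 2.806/1 = 2.806
n/ν for E = 3.918/2 = 1.959
Smallest n/ν is E → limiting reagent.
n(X) produced = (3/2) × 3.918 = 5.877 mol
Step 2:
n(X) available = 5.877 mol
n(B) = 385.0 / 169.50 = 2.271 mol
n/ν for X = 5.877/2 = 2.939
n/ν for B = 2.271/1 = 2.271
Smallest n/ν is B → limiting reagent.
n(J) = (2/1) × 2.271 = 4.542 mol
mass = 4.542 × 207.15 = 940.9 g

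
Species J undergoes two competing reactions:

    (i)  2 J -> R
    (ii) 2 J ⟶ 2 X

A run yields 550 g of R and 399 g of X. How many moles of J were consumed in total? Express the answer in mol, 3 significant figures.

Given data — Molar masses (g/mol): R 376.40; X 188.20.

5.04 mol

n(R) = 550 / 376.40 = 1.461 mol
n(X) = 399 / 188.20 = 2.120 mol
n(J) via (i) = (2/1)×1.461 = 2.922 mol
n(J) via (ii) = (2/2)×2.120 = 2.120 mol
total n(J) = 2.922 + 2.120 = 5.042 mol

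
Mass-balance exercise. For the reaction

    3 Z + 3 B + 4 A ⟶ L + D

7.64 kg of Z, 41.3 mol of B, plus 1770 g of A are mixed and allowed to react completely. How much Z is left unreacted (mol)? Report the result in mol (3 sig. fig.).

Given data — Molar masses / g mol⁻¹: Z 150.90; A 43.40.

20.0 mol

n(Z) = 7.640×1000 / 150.90 = 50.63 mol
n(B) = 41.30 mol
n(A) = 1770 / 43.40 = 40.78 mol
n/ν → Z: 16.88, B: 13.77, A: 10.20; A is limiting.
Z consumed = (3/4) × 40.78 = 30.59 mol
Z remaining = 50.63 − 30.59 = 20.04 mol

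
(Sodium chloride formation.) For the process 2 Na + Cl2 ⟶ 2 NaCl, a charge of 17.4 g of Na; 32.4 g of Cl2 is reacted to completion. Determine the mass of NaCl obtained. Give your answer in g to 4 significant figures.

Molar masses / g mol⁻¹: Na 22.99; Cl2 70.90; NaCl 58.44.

n(Na) = 17.40 / 22.99 = 0.7569 mol
n(Cl2) = 32.40 / 70.90 = 0.4570 mol
n/ν for Na = 0.7569/2 = 0.3785
n/ν for Cl2 = 0.4570/1 = 0.4570
Smallest n/ν is Na → limiting reagent.
n(NaCl) = (2/2) × 0.7569 = 0.7569 mol
mass = 0.7569 × 58.44 = 44.23 g

44.23 g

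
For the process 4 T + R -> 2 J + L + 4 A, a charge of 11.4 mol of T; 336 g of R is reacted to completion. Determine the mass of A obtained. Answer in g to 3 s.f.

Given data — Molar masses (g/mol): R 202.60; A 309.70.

2050 g

n(T) = 11.40 mol
n(R) = 336.0 / 202.60 = 1.658 mol
n/ν → T: 2.850, R: 1.658; R is limiting.
n(A) = (4/1) × 1.658 = 6.632 mol
mass = 6.632 × 309.70 = 2054 g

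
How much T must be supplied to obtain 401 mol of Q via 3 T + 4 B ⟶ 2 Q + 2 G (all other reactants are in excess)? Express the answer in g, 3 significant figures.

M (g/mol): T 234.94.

n(Q) = 401.0 mol
n(T) = (3/2) × 401.0 = 601.5 mol
mass = 601.5 × 234.94 = 141300 g

141000 g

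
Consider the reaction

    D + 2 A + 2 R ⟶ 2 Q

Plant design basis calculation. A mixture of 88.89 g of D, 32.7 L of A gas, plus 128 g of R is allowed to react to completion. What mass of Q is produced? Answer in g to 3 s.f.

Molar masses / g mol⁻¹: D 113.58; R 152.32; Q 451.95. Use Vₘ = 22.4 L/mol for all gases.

n(D) = 88.89 / 113.58 = 0.7826 mol
n(A) = 32.70 / 22.4 = 1.460 mol
n(R) = 128.0 / 152.32 = 0.8403 mol
n/ν for D = 0.7826/1 = 0.7826
n/ν for A = 1.460/2 = 0.7300
n/ν for R = 0.8403/2 = 0.4202
Smallest n/ν is R → limiting reagent.
n(Q) = (2/2) × 0.8403 = 0.8403 mol
mass = 0.8403 × 451.95 = 379.8 g

380 g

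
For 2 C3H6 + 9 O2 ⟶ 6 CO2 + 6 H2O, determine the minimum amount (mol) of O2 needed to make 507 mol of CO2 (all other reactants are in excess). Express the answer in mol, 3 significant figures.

n(CO2) = 507.0 mol
n(O2) = (9/6) × 507.0 = 760.5 mol

761 mol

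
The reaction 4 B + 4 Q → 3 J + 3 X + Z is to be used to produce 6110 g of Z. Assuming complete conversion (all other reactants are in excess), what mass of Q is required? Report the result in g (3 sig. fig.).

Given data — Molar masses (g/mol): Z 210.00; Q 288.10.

33500 g

n(Z) = 6110 / 210.00 = 29.10 mol
n(Q) = (4/1) × 29.10 = 116.4 mol
mass = 116.4 × 288.10 = 33530 g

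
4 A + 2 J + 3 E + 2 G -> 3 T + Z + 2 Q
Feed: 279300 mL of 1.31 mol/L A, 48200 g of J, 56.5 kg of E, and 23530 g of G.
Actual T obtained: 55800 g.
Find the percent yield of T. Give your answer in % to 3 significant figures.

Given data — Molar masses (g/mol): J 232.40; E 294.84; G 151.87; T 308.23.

94.5 %

n(A) = 1.31 × 279300/1000 = 365.9 mol
n(J) = 48200 / 232.40 = 207.4 mol
n(E) = 56.50×1000 / 294.84 = 191.6 mol
n(G) = 23530 / 151.87 = 154.9 mol
n/ν → A: 91.48, J: 103.7, E: 63.87, G: 77.45; E is limiting.
theoretical n(T) = (3/3) × 191.6 = 191.6 mol → 59060 g
% yield = 55800 / 59060 × 100 = 94.48 %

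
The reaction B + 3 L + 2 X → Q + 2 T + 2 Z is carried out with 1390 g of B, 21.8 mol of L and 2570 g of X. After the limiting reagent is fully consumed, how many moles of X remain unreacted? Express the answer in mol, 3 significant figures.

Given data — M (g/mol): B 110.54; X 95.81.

n(B) = 1390 / 110.54 = 12.57 mol
n(L) = 21.80 mol
n(X) = 2570 / 95.81 = 26.82 mol
n/ν → B: 12.57, L: 7.267, X: 13.41; L is limiting.
X consumed = (2/3) × 21.80 = 14.53 mol
X remaining = 26.82 − 14.53 = 12.29 mol

12.3 mol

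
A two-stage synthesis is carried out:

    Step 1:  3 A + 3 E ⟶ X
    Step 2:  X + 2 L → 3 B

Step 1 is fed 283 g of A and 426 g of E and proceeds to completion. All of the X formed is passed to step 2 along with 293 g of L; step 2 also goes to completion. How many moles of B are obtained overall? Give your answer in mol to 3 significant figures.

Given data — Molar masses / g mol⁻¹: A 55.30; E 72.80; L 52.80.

5.12 mol

Step 1:
n(A) = 283.0 / 55.30 = 5.118 mol
n(E) = 426.0 / 72.80 = 5.852 mol
n/ν for A = 5.118/3 = 1.706
n/ν for E = 5.852/3 = 1.951
Smallest n/ν is A → limiting reagent.
n(X) produced = (1/3) × 5.118 = 1.706 mol
Step 2:
n(X) available = 1.706 mol
n(L) = 293.0 / 52.80 = 5.549 mol
n/ν for X = 1.706/1 = 1.706
n/ν for L = 5.549/2 = 2.775
Smallest n/ν is X → limiting reagent.
n(B) = (3/1) × 1.706 = 5.118 mol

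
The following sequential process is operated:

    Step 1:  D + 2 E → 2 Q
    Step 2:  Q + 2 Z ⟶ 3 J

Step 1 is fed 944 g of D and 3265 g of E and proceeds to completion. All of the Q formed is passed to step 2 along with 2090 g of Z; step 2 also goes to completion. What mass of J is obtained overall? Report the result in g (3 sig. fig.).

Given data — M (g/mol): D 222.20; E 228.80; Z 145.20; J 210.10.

Step 1:
n(D) = 944.0 / 222.20 = 4.248 mol
n(E) = 3265 / 228.80 = 14.27 mol
n/ν for D = 4.248/1 = 4.248
n/ν for E = 14.27/2 = 7.135
Smallest n/ν is D → limiting reagent.
n(Q) produced = (2/1) × 4.248 = 8.496 mol
Step 2:
n(Q) available = 8.496 mol
n(Z) = 2090 / 145.20 = 14.39 mol
n/ν for Q = 8.496/1 = 8.496
n/ν for Z = 14.39/2 = 7.195
Smallest n/ν is Z → limiting reagent.
n(J) = (3/2) × 14.39 = 21.59 mol
mass = 21.59 × 210.10 = 4536 g

4540 g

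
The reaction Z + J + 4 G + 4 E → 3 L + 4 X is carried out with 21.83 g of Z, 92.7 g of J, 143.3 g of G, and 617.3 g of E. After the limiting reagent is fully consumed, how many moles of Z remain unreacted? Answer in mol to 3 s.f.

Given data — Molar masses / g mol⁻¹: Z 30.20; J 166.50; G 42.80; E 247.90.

n(Z) = 21.83 / 30.20 = 0.7228 mol
n(J) = 92.70 / 166.50 = 0.5568 mol
n(G) = 143.3 / 42.80 = 3.348 mol
n(E) = 617.3 / 247.90 = 2.490 mol
n/ν → Z: 0.7228, J: 0.5568, G: 0.8370, E: 0.6225; J is limiting.
Z consumed = (1/1) × 0.5568 = 0.5568 mol
Z remaining = 0.7228 − 0.5568 = 0.1660 mol

0.166 mol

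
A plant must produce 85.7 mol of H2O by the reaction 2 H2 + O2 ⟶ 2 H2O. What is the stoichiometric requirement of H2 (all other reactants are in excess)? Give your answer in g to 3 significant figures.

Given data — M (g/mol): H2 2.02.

n(H2O) = 85.70 mol
n(H2) = (2/2) × 85.70 = 85.70 mol
mass = 85.70 × 2.02 = 173.1 g

173 g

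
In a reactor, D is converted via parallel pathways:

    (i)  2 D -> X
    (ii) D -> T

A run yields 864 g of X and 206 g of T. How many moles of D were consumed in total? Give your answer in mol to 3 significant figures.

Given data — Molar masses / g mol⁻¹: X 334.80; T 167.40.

n(X) = 864 / 334.80 = 2.581 mol
n(T) = 206 / 167.40 = 1.231 mol
n(D) via (i) = (2/1)×2.581 = 5.162 mol
n(D) via (ii) = (1/1)×1.231 = 1.231 mol
total n(D) = 5.162 + 1.231 = 6.393 mol

6.39 mol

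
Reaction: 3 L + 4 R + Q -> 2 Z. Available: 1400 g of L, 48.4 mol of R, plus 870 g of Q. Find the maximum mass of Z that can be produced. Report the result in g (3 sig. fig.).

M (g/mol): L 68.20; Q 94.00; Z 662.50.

9070 g

n(L) = 1400 / 68.20 = 20.53 mol
n(R) = 48.40 mol
n(Q) = 870.0 / 94.00 = 9.255 mol
n/ν → L: 6.843, R: 12.10, Q: 9.255; L is limiting.
n(Z) = (2/3) × 20.53 = 13.69 mol
mass = 13.69 × 662.50 = 9070 g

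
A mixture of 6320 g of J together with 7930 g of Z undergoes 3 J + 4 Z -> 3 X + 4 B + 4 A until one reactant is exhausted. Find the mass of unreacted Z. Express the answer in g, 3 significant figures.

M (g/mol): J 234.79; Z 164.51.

n(J) = 6320 / 234.79 = 26.92 mol
n(Z) = 7930 / 164.51 = 48.20 mol
n/ν → J: 8.973, Z: 12.05; J is limiting.
Z consumed = (4/3) × 26.92 = 35.89 mol
Z remaining = 48.20 − 35.89 = 12.31 mol
mass = 12.31 × 164.51 = 2025 g

2030 g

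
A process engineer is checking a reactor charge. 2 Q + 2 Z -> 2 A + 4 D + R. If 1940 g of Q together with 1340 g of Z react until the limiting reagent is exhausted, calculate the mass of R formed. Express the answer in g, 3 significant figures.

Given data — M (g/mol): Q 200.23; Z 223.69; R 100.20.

n(Q) = 1940 / 200.23 = 9.689 mol
n(Z) = 1340 / 223.69 = 5.990 mol
n/ν for Q = 9.689/2 = 4.845
n/ν for Z = 5.990/2 = 2.995
Smallest n/ν is Z → limiting reagent.
n(R) = (1/2) × 5.990 = 2.995 mol
mass = 2.995 × 100.20 = 300.1 g

300 g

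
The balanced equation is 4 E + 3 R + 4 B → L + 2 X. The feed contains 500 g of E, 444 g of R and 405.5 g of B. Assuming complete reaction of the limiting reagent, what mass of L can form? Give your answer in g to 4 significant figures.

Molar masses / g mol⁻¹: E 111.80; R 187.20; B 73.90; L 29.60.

23.40 g

n(E) = 500.0 / 111.80 = 4.472 mol
n(R) = 444.0 / 187.20 = 2.372 mol
n(B) = 405.5 / 73.90 = 5.487 mol
n/ν for E = 4.472/4 = 1.118
n/ν for R = 2.372/3 = 0.7907
n/ν for B = 5.487/4 = 1.372
Smallest n/ν is R → limiting reagent.
n(L) = (1/3) × 2.372 = 0.7907 mol
mass = 0.7907 × 29.60 = 23.40 g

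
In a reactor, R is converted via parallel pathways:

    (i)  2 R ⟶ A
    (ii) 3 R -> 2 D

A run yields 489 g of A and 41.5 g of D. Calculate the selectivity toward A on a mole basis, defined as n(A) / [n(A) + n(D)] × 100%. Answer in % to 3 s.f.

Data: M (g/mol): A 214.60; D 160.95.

n(A) = 489 / 214.60 = 2.279 mol
n(D) = 41.5 / 160.95 = 0.2578 mol
selectivity = 2.279/(2.279+0.2578) × 100 = 89.84 %

89.8 %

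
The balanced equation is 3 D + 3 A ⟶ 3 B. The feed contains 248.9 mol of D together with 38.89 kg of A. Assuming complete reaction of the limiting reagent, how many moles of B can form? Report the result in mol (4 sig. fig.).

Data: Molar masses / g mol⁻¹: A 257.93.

n(D) = 248.9 mol
n(A) = 38.89×1000 / 257.93 = 150.8 mol
n/ν → D: 82.97, A: 50.27; A is limiting.
n(B) = (3/3) × 150.8 = 150.8 mol

150.8 mol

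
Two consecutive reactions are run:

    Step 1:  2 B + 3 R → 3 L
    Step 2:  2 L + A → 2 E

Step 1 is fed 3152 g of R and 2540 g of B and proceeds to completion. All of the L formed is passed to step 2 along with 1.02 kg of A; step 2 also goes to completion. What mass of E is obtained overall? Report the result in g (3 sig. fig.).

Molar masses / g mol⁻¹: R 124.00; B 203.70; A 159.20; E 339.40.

4350 g

Step 1:
n(R) = 3152 / 124.00 = 25.42 mol
n(B) = 2540 / 203.70 = 12.47 mol
n/ν for R = 25.42/3 = 8.473
n/ν for B = 12.47/2 = 6.235
Smallest n/ν is B → limiting reagent.
n(L) produced = (3/2) × 12.47 = 18.71 mol
Step 2:
n(L) available = 18.71 mol
n(A) = 1.020×1000 / 159.20 = 6.407 mol
n/ν for L = 18.71/2 = 9.355
n/ν for A = 6.407/1 = 6.407
Smallest n/ν is A → limiting reagent.
n(E) = (2/1) × 6.407 = 12.81 mol
mass = 12.81 × 339.40 = 4348 g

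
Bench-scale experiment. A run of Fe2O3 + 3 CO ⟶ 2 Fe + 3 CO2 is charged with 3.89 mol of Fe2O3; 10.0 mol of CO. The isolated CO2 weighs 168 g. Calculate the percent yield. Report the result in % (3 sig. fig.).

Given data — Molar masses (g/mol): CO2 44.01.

38.2 %

n(Fe2O3) = 3.890 mol
n(CO) = 10.00 mol
n/ν for Fe2O3 = 3.890/1 = 3.890
n/ν for CO = 10.00/3 = 3.333
Smallest n/ν is CO → limiting reagent.
theoretical n(CO2) = (3/3) × 10.00 = 10.00 mol → 440.1 g
% yield = 168 / 440.1 × 100 = 38.17 %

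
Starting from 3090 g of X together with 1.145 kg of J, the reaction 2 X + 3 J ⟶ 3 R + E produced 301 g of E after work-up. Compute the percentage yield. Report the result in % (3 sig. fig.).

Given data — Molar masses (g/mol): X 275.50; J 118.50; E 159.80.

58.5 %

n(X) = 3090 / 275.50 = 11.22 mol
n(J) = 1.145×1000 / 118.50 = 9.662 mol
n/ν → X: 5.610, J: 3.221; J is limiting.
theoretical n(E) = (1/3) × 9.662 = 3.221 mol → 514.7 g
% yield = 301 / 514.7 × 100 = 58.48 %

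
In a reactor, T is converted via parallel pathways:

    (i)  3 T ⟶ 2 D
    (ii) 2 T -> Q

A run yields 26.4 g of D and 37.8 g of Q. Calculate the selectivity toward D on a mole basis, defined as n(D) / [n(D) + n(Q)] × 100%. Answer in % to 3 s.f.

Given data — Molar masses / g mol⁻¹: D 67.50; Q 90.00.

n(D) = 26.4 / 67.50 = 0.3911 mol
n(Q) = 37.8 / 90.00 = 0.4200 mol
selectivity = 0.3911/(0.3911+0.4200) × 100 = 48.22 %

48.2 %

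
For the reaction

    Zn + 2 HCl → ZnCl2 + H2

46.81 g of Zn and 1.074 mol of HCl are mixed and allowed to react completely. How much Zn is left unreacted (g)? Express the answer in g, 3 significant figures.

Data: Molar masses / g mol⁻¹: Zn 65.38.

n(Zn) = 46.81 / 65.38 = 0.7160 mol
n(HCl) = 1.074 mol
n/ν for Zn = 0.7160/1 = 0.7160
n/ν for HCl = 1.074/2 = 0.5370
Smallest n/ν is HCl → limiting reagent.
Zn consumed = (1/2) × 1.074 = 0.5370 mol
Zn remaining = 0.7160 − 0.5370 = 0.1790 mol
mass = 0.1790 × 65.38 = 11.70 g

11.7 g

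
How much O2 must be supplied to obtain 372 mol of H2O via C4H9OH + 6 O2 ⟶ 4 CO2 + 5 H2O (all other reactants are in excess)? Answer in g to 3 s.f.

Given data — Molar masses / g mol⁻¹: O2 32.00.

n(H2O) = 372.0 mol
n(O2) = (6/5) × 372.0 = 446.4 mol
mass = 446.4 × 32.00 = 14280 g

14300 g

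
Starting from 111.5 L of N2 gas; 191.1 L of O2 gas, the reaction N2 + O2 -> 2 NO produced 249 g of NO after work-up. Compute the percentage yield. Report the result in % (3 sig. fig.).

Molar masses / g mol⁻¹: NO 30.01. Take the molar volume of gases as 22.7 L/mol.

84.5 %

n(N2) = 111.5 / 22.7 = 4.912 mol
n(O2) = 191.1 / 22.7 = 8.419 mol
n/ν → N2: 4.912, O2: 8.419; N2 is limiting.
theoretical n(NO) = (2/1) × 4.912 = 9.824 mol → 294.8 g
% yield = 249 / 294.8 × 100 = 84.46 %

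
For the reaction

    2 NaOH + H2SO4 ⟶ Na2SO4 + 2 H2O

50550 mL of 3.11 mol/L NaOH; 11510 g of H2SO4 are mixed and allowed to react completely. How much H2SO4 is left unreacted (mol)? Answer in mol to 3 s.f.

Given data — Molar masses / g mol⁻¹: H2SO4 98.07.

38.8 mol

n(NaOH) = 3.11 × 50550/1000 = 157.2 mol
n(H2SO4) = 11510 / 98.07 = 117.4 mol
n/ν for NaOH = 157.2/2 = 78.60
n/ν for H2SO4 = 117.4/1 = 117.4
Smallest n/ν is NaOH → limiting reagent.
H2SO4 consumed = (1/2) × 157.2 = 78.60 mol
H2SO4 remaining = 117.4 − 78.60 = 38.80 mol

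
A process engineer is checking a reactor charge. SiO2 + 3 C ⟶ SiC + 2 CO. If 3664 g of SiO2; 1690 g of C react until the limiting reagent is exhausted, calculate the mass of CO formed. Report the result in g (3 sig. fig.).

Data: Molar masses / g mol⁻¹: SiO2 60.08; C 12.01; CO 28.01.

n(SiO2) = 3664 / 60.08 = 60.99 mol
n(C) = 1690 / 12.01 = 140.7 mol
n/ν → SiO2: 60.99, C: 46.90; C is limiting.
n(CO) = (2/3) × 140.7 = 93.80 mol
mass = 93.80 × 28.01 = 2627 g

2630 g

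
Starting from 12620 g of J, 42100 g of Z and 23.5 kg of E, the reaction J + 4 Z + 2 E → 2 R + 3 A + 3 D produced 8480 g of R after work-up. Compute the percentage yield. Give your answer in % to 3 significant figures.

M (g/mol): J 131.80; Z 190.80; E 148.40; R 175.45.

43.8 %

n(J) = 12620 / 131.80 = 95.75 mol
n(Z) = 42100 / 190.80 = 220.6 mol
n(E) = 23.50×1000 / 148.40 = 158.4 mol
n/ν for J = 95.75/1 = 95.75
n/ν for Z = 220.6/4 = 55.15
n/ν for E = 158.4/2 = 79.20
Smallest n/ν is Z → limiting reagent.
theoretical n(R) = (2/4) × 220.6 = 110.3 mol → 19350 g
% yield = 8480 / 19350 × 100 = 43.82 %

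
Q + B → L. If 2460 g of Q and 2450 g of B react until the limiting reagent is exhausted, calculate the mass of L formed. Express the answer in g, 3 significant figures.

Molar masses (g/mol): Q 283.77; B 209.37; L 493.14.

4280 g

n(Q) = 2460 / 283.77 = 8.669 mol
n(B) = 2450 / 209.37 = 11.70 mol
n/ν for Q = 8.669/1 = 8.669
n/ν for B = 11.70/1 = 11.70
Smallest n/ν is Q → limiting reagent.
n(L) = (1/1) × 8.669 = 8.669 mol
mass = 8.669 × 493.14 = 4275 g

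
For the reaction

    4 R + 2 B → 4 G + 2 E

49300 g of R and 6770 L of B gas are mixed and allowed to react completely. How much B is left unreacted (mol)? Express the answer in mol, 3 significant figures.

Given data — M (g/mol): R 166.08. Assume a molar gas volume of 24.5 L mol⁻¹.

128 mol

n(R) = 49300 / 166.08 = 296.8 mol
n(B) = 6770 / 24.5 = 276.3 mol
n/ν for R = 296.8/4 = 74.20
n/ν for B = 276.3/2 = 138.2
Smallest n/ν is R → limiting reagent.
B consumed = (2/4) × 296.8 = 148.4 mol
B remaining = 276.3 − 148.4 = 127.9 mol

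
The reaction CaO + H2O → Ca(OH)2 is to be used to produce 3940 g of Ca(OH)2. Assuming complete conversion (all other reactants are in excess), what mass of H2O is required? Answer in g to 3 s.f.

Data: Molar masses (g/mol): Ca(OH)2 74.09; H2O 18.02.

958 g

n(Ca(OH)2) = 3940 / 74.09 = 53.18 mol
n(H2O) = (1/1) × 53.18 = 53.18 mol
mass = 53.18 × 18.02 = 958.3 g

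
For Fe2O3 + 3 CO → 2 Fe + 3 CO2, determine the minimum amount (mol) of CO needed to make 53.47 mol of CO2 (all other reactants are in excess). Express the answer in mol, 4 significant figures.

n(CO2) = 53.47 mol
n(CO) = (3/3) × 53.47 = 53.47 mol

53.47 mol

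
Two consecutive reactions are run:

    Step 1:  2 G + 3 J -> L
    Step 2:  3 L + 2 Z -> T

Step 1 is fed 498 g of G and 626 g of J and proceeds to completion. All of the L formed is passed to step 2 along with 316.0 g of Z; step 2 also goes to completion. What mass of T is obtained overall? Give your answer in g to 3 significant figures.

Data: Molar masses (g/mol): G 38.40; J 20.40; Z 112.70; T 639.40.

Step 1:
n(G) = 498.0 / 38.40 = 12.97 mol
n(J) = 626.0 / 20.40 = 30.69 mol
n/ν for G = 12.97/2 = 6.485
n/ν for J = 30.69/3 = 10.23
Smallest n/ν is G → limiting reagent.
n(L) produced = (1/2) × 12.97 = 6.485 mol
Step 2:
n(L) available = 6.485 mol
n(Z) = 316.0 / 112.70 = 2.804 mol
n/ν for L = 6.485/3 = 2.162
n/ν for Z = 2.804/2 = 1.402
Smallest n/ν is Z → limiting reagent.
n(T) = (1/2) × 2.804 = 1.402 mol
mass = 1.402 × 639.40 = 896.4 g

896 g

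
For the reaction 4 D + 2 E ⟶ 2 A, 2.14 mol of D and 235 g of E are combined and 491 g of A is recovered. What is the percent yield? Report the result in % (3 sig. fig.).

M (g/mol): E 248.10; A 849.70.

61.0 %

n(D) = 2.140 mol
n(E) = 235.0 / 248.10 = 0.9472 mol
n/ν → D: 0.5350, E: 0.4736; E is limiting.
theoretical n(A) = (2/2) × 0.9472 = 0.9472 mol → 804.8 g
% yield = 491 / 804.8 × 100 = 61.01 %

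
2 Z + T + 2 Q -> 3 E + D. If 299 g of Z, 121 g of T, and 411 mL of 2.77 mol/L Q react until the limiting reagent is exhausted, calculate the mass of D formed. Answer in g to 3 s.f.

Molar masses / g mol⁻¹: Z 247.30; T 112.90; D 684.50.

n(Z) = 299.0 / 247.30 = 1.209 mol
n(T) = 121.0 / 112.90 = 1.072 mol
n(Q) = 2.77 × 411.0/1000 = 1.138 mol
n/ν → Z: 0.6045, T: 1.072, Q: 0.5690; Q is limiting.
n(D) = (1/2) × 1.138 = 0.5690 mol
mass = 0.5690 × 684.50 = 389.5 g

390 g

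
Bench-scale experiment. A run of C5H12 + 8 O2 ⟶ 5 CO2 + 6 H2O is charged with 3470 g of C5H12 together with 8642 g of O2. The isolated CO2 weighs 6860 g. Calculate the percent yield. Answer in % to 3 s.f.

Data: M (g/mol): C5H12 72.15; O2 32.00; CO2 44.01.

n(C5H12) = 3470 / 72.15 = 48.09 mol
n(O2) = 8642 / 32.00 = 270.1 mol
n/ν → C5H12: 48.09, O2: 33.76; O2 is limiting.
theoretical n(CO2) = (5/8) × 270.1 = 168.8 mol → 7429 g
% yield = 6860 / 7429 × 100 = 92.34 %

92.3 %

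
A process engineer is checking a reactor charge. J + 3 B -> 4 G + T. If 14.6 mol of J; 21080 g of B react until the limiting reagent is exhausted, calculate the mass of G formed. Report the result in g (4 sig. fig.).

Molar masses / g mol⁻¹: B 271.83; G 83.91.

4900 g

n(J) = 14.60 mol
n(B) = 21080 / 271.83 = 77.55 mol
n/ν for J = 14.60/1 = 14.60
n/ν for B = 77.55/3 = 25.85
Smallest n/ν is J → limiting reagent.
n(G) = (4/1) × 14.60 = 58.40 mol
mass = 58.40 × 83.91 = 4900 g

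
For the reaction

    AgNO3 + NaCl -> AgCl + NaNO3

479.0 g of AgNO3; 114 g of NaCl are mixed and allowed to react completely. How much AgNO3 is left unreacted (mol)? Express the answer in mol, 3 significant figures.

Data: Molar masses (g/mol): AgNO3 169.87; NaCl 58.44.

n(AgNO3) = 479.0 / 169.87 = 2.820 mol
n(NaCl) = 114.0 / 58.44 = 1.951 mol
n/ν → AgNO3: 2.820, NaCl: 1.951; NaCl is limiting.
AgNO3 consumed = (1/1) × 1.951 = 1.951 mol
AgNO3 remaining = 2.820 − 1.951 = 0.8690 mol

0.869 mol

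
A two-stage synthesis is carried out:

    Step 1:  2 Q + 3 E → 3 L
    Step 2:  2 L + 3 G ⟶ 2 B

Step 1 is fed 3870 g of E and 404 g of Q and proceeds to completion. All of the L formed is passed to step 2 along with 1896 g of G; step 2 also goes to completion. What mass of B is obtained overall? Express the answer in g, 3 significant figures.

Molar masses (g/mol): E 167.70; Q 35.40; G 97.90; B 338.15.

4370 g

Step 1:
n(E) = 3870 / 167.70 = 23.08 mol
n(Q) = 404.0 / 35.40 = 11.41 mol
n/ν for E = 23.08/3 = 7.693
n/ν for Q = 11.41/2 = 5.705
Smallest n/ν is Q → limiting reagent.
n(L) produced = (3/2) × 11.41 = 17.12 mol
Step 2:
n(L) available = 17.12 mol
n(G) = 1896 / 97.90 = 19.37 mol
n/ν for L = 17.12/2 = 8.560
n/ν for G = 19.37/3 = 6.457
Smallest n/ν is G → limiting reagent.
n(B) = (2/3) × 19.37 = 12.91 mol
mass = 12.91 × 338.15 = 4366 g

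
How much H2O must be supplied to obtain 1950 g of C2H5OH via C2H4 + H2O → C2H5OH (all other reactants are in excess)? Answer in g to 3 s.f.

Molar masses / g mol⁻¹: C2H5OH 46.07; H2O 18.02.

n(C2H5OH) = 1950 / 46.07 = 42.33 mol
n(H2O) = (1/1) × 42.33 = 42.33 mol
mass = 42.33 × 18.02 = 762.8 g

763 g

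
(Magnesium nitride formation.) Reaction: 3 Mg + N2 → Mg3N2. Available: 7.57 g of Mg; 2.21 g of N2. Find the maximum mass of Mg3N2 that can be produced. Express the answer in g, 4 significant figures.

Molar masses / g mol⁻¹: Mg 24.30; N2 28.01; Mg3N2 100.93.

7.963 g

n(Mg) = 7.570 / 24.30 = 0.3115 mol
n(N2) = 2.210 / 28.01 = 0.07890 mol
n/ν for Mg = 0.3115/3 = 0.1038
n/ν for N2 = 0.07890/1 = 0.07890
Smallest n/ν is N2 → limiting reagent.
n(Mg3N2) = (1/1) × 0.07890 = 0.07890 mol
mass = 0.07890 × 100.93 = 7.963 g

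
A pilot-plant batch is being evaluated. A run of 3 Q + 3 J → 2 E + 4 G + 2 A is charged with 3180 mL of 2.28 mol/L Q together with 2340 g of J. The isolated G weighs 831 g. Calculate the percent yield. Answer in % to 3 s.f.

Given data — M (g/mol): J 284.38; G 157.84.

54.5 %

n(Q) = 2.28 × 3180/1000 = 7.250 mol
n(J) = 2340 / 284.38 = 8.228 mol
n/ν for Q = 7.250/3 = 2.417
n/ν for J = 8.228/3 = 2.743
Smallest n/ν is Q → limiting reagent.
theoretical n(G) = (4/3) × 7.250 = 9.667 mol → 1526 g
% yield = 831 / 1526 × 100 = 54.46 %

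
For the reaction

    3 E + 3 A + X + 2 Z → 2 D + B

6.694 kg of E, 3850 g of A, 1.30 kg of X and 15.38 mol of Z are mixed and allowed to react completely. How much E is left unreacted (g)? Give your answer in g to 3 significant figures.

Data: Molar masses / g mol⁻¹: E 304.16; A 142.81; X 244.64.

n(E) = 6.694×1000 / 304.16 = 22.01 mol
n(A) = 3850 / 142.81 = 26.96 mol
n(X) = 1.300×1000 / 244.64 = 5.314 mol
n(Z) = 15.38 mol
n/ν for E = 22.01/3 = 7.337
n/ν for A = 26.96/3 = 8.987
n/ν for X = 5.314/1 = 5.314
n/ν for Z = 15.38/2 = 7.690
Smallest n/ν is X → limiting reagent.
E consumed = (3/1) × 5.314 = 15.94 mol
E remaining = 22.01 − 15.94 = 6.070 mol
mass = 6.070 × 304.16 = 1846 g

1850 g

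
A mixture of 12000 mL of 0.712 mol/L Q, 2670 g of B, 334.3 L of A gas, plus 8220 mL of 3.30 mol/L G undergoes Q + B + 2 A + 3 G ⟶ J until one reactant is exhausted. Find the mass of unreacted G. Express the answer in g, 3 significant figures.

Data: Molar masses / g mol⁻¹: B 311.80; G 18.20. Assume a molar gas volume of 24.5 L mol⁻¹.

121 g

n(Q) = 0.712 × 12000/1000 = 8.544 mol
n(B) = 2670 / 311.80 = 8.563 mol
n(A) = 334.3 / 24.5 = 13.64 mol
n(G) = 3.30 × 8220/1000 = 27.13 mol
n/ν → Q: 8.544, B: 8.563, A: 6.820, G: 9.043; A is limiting.
G consumed = (3/2) × 13.64 = 20.46 mol
G remaining = 27.13 − 20.46 = 6.670 mol
mass = 6.670 × 18.20 = 121.4 g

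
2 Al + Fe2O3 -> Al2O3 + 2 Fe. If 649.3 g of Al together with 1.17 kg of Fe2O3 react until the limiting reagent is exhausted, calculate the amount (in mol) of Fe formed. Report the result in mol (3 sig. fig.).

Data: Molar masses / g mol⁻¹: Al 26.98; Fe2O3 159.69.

14.7 mol

n(Al) = 649.3 / 26.98 = 24.07 mol
n(Fe2O3) = 1.170×1000 / 159.69 = 7.327 mol
n/ν for Al = 24.07/2 = 12.04
n/ν for Fe2O3 = 7.327/1 = 7.327
Smallest n/ν is Fe2O3 → limiting reagent.
n(Fe) = (2/1) × 7.327 = 14.65 mol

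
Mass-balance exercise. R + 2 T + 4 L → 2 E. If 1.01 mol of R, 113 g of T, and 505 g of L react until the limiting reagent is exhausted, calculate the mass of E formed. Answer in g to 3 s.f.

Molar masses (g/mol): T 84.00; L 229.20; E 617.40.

n(R) = 1.010 mol
n(T) = 113.0 / 84.00 = 1.345 mol
n(L) = 505.0 / 229.20 = 2.203 mol
n/ν for R = 1.010/1 = 1.010
n/ν for T = 1.345/2 = 0.6725
n/ν for L = 2.203/4 = 0.5508
Smallest n/ν is L → limiting reagent.
n(E) = (2/4) × 2.203 = 1.102 mol
mass = 1.102 × 617.40 = 680.4 g

680 g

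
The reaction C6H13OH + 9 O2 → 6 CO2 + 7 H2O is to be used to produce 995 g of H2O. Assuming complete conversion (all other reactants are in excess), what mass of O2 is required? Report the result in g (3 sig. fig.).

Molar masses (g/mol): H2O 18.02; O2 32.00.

n(H2O) = 995 / 18.02 = 55.22 mol
n(O2) = (9/7) × 55.22 = 71.00 mol
mass = 71.00 × 32.00 = 2272 g

2270 g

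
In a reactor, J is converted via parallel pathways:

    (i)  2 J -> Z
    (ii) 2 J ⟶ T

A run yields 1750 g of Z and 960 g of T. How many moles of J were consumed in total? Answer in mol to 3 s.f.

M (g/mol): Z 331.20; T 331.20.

n(Z) = 1750 / 331.20 = 5.284 mol
n(T) = 960 / 331.20 = 2.899 mol
n(J) via (i) = (2/1)×5.284 = 10.57 mol
n(J) via (ii) = (2/1)×2.899 = 5.798 mol
total n(J) = 10.57 + 5.798 = 16.37 mol

16.4 mol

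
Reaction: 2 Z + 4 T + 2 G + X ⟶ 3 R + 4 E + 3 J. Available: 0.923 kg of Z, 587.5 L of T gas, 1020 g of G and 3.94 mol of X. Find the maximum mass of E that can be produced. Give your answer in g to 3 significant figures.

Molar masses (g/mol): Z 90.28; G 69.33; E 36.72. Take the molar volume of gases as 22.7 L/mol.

n(Z) = 0.9230×1000 / 90.28 = 10.22 mol
n(T) = 587.5 / 22.7 = 25.88 mol
n(G) = 1020 / 69.33 = 14.71 mol
n(X) = 3.940 mol
n/ν for Z = 10.22/2 = 5.110
n/ν for T = 25.88/4 = 6.470
n/ν for G = 14.71/2 = 7.355
n/ν for X = 3.940/1 = 3.940
Smallest n/ν is X → limiting reagent.
n(E) = (4/1) × 3.940 = 15.76 mol
mass = 15.76 × 36.72 = 578.7 g

579 g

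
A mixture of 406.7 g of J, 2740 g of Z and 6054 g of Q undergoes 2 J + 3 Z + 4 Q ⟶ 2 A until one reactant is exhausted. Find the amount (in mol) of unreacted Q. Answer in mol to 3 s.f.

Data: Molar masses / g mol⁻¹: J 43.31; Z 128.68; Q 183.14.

14.3 mol

n(J) = 406.7 / 43.31 = 9.390 mol
n(Z) = 2740 / 128.68 = 21.29 mol
n(Q) = 6054 / 183.14 = 33.06 mol
n/ν for J = 9.390/2 = 4.695
n/ν for Z = 21.29/3 = 7.097
n/ν for Q = 33.06/4 = 8.265
Smallest n/ν is J → limiting reagent.
Q consumed = (4/2) × 9.390 = 18.78 mol
Q remaining = 33.06 − 18.78 = 14.28 mol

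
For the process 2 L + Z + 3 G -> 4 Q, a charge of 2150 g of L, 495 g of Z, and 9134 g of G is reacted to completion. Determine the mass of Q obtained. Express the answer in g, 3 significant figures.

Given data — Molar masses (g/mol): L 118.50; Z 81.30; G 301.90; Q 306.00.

7450 g

n(L) = 2150 / 118.50 = 18.14 mol
n(Z) = 495.0 / 81.30 = 6.089 mol
n(G) = 9134 / 301.90 = 30.26 mol
n/ν for L = 18.14/2 = 9.070
n/ν for Z = 6.089/1 = 6.089
n/ν for G = 30.26/3 = 10.09
Smallest n/ν is Z → limiting reagent.
n(Q) = (4/1) × 6.089 = 24.36 mol
mass = 24.36 × 306.00 = 7454 g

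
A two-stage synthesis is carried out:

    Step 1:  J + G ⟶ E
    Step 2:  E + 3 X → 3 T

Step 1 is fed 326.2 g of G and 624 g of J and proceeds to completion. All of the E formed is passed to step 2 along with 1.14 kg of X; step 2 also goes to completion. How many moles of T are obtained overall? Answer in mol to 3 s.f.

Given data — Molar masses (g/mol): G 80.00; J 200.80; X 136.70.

Step 1:
n(G) = 326.2 / 80.00 = 4.078 mol
n(J) = 624.0 / 200.80 = 3.108 mol
n/ν → G: 4.078, J: 3.108; J is limiting.
n(E) produced = (1/1) × 3.108 = 3.108 mol
Step 2:
n(E) available = 3.108 mol
n(X) = 1.140×1000 / 136.70 = 8.339 mol
n/ν → E: 3.108, X: 2.780; X is limiting.
n(T) = (3/3) × 8.339 = 8.339 mol

8.34 mol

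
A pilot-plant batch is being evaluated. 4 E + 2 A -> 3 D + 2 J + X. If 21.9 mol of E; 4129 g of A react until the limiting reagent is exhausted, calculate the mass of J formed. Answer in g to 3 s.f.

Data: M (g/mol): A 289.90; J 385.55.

n(E) = 21.90 mol
n(A) = 4129 / 289.90 = 14.24 mol
n/ν for E = 21.90/4 = 5.475
n/ν for A = 14.24/2 = 7.120
Smallest n/ν is E → limiting reagent.
n(J) = (2/4) × 21.90 = 10.95 mol
mass = 10.95 × 385.55 = 4222 g

4220 g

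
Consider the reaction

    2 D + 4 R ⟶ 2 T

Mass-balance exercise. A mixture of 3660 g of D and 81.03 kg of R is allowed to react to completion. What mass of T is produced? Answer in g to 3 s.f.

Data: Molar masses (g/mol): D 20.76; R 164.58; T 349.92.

61700 g

n(D) = 3660 / 20.76 = 176.3 mol
n(R) = 81.03×1000 / 164.58 = 492.3 mol
n/ν → D: 88.15, R: 123.1; D is limiting.
n(T) = (2/2) × 176.3 = 176.3 mol
mass = 176.3 × 349.92 = 61690 g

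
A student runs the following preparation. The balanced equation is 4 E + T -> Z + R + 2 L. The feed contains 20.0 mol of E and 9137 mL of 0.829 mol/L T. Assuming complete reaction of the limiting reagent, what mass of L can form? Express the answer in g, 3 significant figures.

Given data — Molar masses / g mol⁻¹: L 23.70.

237 g

n(E) = 20.00 mol
n(T) = 0.829 × 9137/1000 = 7.575 mol
n/ν → E: 5.000, T: 7.575; E is limiting.
n(L) = (2/4) × 20.00 = 10.00 mol
mass = 10.00 × 23.70 = 237.0 g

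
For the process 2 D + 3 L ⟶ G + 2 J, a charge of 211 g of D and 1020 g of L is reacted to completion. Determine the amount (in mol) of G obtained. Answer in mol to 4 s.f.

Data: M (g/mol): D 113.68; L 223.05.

0.9280 mol

n(D) = 211.0 / 113.68 = 1.856 mol
n(L) = 1020 / 223.05 = 4.573 mol
n/ν for D = 1.856/2 = 0.9280
n/ν for L = 4.573/3 = 1.524
Smallest n/ν is D → limiting reagent.
n(G) = (1/2) × 1.856 = 0.9280 mol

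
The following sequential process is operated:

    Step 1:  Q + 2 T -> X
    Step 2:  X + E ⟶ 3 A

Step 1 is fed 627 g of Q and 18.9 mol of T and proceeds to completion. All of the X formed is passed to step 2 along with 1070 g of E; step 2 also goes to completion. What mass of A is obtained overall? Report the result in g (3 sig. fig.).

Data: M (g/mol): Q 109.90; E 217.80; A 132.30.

1950 g

Step 1:
n(Q) = 627.0 / 109.90 = 5.705 mol
n(T) = 18.90 mol
n/ν → Q: 5.705, T: 9.450; Q is limiting.
n(X) produced = (1/1) × 5.705 = 5.705 mol
Step 2:
n(X) available = 5.705 mol
n(E) = 1070 / 217.80 = 4.913 mol
n/ν → X: 5.705, E: 4.913; E is limiting.
n(A) = (3/1) × 4.913 = 14.74 mol
mass = 14.74 × 132.30 = 1950 g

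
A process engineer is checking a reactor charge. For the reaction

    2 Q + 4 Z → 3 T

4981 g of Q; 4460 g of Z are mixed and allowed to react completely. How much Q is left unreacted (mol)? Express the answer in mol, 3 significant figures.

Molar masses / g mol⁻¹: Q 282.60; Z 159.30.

3.63 mol

n(Q) = 4981 / 282.60 = 17.63 mol
n(Z) = 4460 / 159.30 = 28.00 mol
n/ν for Q = 17.63/2 = 8.815
n/ν for Z = 28.00/4 = 7.000
Smallest n/ν is Z → limiting reagent.
Q consumed = (2/4) × 28.00 = 14.00 mol
Q remaining = 17.63 − 14.00 = 3.630 mol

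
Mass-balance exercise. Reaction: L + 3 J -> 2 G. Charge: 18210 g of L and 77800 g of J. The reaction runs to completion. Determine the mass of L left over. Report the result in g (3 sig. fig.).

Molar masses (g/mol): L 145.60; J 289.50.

5170 g

n(L) = 18210 / 145.60 = 125.1 mol
n(J) = 77800 / 289.50 = 268.7 mol
n/ν for L = 125.1/1 = 125.1
n/ν for J = 268.7/3 = 89.57
Smallest n/ν is J → limiting reagent.
L consumed = (1/3) × 268.7 = 89.57 mol
L remaining = 125.1 − 89.57 = 35.53 mol
mass = 35.53 × 145.60 = 5173 g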